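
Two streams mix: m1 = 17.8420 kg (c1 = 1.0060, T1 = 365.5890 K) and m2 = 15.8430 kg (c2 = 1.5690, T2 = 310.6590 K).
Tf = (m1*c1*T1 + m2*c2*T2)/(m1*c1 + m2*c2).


num = 14284.2339
den = 42.8067
Tf = 333.6914 K

333.6914 K


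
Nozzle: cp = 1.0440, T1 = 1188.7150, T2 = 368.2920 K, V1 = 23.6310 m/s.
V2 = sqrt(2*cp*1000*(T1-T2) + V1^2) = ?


dT = 820.4230 K
2*cp*1000*dT = 1713043.2240
V1^2 = 558.4242
V2 = sqrt(1713601.6482) = 1309.0461 m/s

1309.0461 m/s


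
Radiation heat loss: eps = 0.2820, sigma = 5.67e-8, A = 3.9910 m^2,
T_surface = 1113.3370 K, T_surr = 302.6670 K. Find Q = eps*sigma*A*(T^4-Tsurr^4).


T^4 = 1.5364e+12
Tsurr^4 = 8.3919e+09
Q = 0.2820 * 5.67e-8 * 3.9910 * 1.5280e+12 = 97508.3562 W

97508.3562 W


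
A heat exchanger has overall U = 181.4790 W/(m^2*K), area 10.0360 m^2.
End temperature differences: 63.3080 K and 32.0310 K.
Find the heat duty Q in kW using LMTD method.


LMTD = 45.9073 K
Q = 181.4790 * 10.0360 * 45.9073 = 83612.0628 W = 83.6121 kW

83.6121 kW


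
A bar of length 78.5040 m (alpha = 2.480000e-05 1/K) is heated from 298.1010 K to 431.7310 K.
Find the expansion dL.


dT = 133.6300 K
dL = 2.480000e-05 * 78.5040 * 133.6300 = 0.260164 m
L_final = 78.764164 m

dL = 0.260164 m


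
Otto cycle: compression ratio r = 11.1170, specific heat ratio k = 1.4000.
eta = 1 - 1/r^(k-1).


r^(k-1) = 2.6206
eta = 1 - 1/2.6206 = 0.6184 = 61.8403%

61.8403%


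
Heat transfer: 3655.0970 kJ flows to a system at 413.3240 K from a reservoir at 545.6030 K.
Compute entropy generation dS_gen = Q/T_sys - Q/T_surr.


dS_sys = 3655.0970/413.3240 = 8.8432 kJ/K
dS_surr = -3655.0970/545.6030 = -6.6992 kJ/K
dS_gen = 8.8432 - 6.6992 = 2.1440 kJ/K (irreversible)

dS_gen = 2.1440 kJ/K, irreversible


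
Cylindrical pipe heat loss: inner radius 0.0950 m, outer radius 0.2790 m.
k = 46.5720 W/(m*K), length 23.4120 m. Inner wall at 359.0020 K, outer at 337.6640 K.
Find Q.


dT = 21.3380 K
ln(ro/ri) = 1.0773
Q = 2*pi*46.5720*23.4120*21.3380 / 1.0773 = 135689.5051 W

135689.5051 W


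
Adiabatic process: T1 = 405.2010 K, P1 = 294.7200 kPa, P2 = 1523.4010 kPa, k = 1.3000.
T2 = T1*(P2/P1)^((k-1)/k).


(k-1)/k = 0.2308
(P2/P1)^exp = 1.4609
T2 = 405.2010 * 1.4609 = 591.9736 K

591.9736 K


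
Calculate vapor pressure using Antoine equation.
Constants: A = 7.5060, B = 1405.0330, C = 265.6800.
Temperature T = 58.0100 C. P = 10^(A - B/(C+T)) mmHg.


C+T = 323.6900
B/(C+T) = 4.3407
log10(P) = 7.5060 - 4.3407 = 3.1653
P = 10^3.1653 = 1463.2727 mmHg

1463.2727 mmHg


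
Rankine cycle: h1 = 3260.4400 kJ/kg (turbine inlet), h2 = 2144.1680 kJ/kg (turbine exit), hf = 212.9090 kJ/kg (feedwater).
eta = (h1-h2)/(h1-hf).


W = 1116.2720 kJ/kg
Q_in = 3047.5310 kJ/kg
eta = 0.3663 = 36.6287%

eta = 36.6287%


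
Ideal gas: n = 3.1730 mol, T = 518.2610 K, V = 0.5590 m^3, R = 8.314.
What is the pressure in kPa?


P = nRT/V = 3.1730 * 8.314 * 518.2610 / 0.5590
= 13671.8921 / 0.5590 = 24457.7675 Pa = 24.4578 kPa

24.4578 kPa


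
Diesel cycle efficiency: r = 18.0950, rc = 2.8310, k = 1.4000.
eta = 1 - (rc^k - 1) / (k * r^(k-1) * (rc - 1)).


r^(k-1) = 3.1844
rc^k = 4.2926
eta = 0.5966 = 59.6640%

59.6640%


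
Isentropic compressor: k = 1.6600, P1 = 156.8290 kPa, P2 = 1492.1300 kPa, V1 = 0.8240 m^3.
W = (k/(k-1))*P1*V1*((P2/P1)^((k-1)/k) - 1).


(k-1)/k = 0.3976
(P2/P1)^exp = 2.4490
W = 2.5152 * 156.8290 * 0.8240 * (2.4490 - 1) = 470.9729 kJ

470.9729 kJ


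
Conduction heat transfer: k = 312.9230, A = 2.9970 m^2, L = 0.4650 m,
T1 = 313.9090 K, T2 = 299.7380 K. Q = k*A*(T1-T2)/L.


dT = 14.1710 K
Q = 312.9230 * 2.9970 * 14.1710 / 0.4650 = 28580.6284 W

28580.6284 W


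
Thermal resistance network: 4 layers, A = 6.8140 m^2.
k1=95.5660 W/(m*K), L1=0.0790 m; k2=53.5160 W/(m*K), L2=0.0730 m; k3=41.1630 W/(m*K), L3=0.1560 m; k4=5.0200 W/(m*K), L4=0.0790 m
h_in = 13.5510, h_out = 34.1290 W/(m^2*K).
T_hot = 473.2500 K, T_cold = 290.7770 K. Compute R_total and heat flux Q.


R_conv_in = 1/(13.5510*6.8140) = 0.0108
R_1 = 0.0790/(95.5660*6.8140) = 0.0001
R_2 = 0.0730/(53.5160*6.8140) = 0.0002
R_3 = 0.1560/(41.1630*6.8140) = 0.0006
R_4 = 0.0790/(5.0200*6.8140) = 0.0023
R_conv_out = 1/(34.1290*6.8140) = 0.0043
R_total = 0.0183 K/W
Q = 182.4730 / 0.0183 = 9961.8327 W

R_total = 0.0183 K/W, Q = 9961.8327 W


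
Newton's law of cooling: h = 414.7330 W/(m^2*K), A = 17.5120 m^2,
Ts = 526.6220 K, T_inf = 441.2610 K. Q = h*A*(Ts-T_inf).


dT = 85.3610 K
Q = 414.7330 * 17.5120 * 85.3610 = 619960.2375 W

619960.2375 W


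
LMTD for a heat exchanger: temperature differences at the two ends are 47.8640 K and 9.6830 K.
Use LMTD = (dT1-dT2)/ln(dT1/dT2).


dT1/dT2 = 4.9431
ln(dT1/dT2) = 1.5980
LMTD = 38.1810 / 1.5980 = 23.8931 K

23.8931 K


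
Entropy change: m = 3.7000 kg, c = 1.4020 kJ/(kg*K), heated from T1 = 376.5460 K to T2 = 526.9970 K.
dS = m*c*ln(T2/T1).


T2/T1 = 1.3996
ln(T2/T1) = 0.3362
dS = 3.7000 * 1.4020 * 0.3362 = 1.7438 kJ/K

1.7438 kJ/K


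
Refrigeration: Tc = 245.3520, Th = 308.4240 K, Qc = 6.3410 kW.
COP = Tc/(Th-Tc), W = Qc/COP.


COP = 245.3520 / 63.0720 = 3.8900
W = 6.3410 / 3.8900 = 1.6301 kW

COP = 3.8900, W = 1.6301 kW


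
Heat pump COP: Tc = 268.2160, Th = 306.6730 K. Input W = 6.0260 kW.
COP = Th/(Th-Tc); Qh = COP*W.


COP = 306.6730 / 38.4570 = 7.9744
Qh = 7.9744 * 6.0260 = 48.0540 kW

COP = 7.9744, Qh = 48.0540 kW


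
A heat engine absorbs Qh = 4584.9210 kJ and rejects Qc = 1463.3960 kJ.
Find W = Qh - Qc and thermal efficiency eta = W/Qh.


W = 4584.9210 - 1463.3960 = 3121.5250 kJ
eta = 3121.5250 / 4584.9210 = 0.6808 = 68.0824%

W = 3121.5250 kJ, eta = 68.0824%


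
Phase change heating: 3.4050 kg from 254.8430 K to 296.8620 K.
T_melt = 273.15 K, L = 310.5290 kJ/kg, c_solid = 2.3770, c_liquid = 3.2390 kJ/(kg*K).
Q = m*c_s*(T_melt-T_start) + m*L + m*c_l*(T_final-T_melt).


Q1 (sensible, solid) = 3.4050 * 2.3770 * 18.3070 = 148.1711 kJ
Q2 (latent) = 3.4050 * 310.5290 = 1057.3512 kJ
Q3 (sensible, liquid) = 3.4050 * 3.2390 * 23.7120 = 261.5148 kJ
Q_total = 1467.0371 kJ

1467.0371 kJ


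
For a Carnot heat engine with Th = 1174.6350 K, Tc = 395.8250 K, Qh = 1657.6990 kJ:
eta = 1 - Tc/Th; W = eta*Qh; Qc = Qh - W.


eta = 1 - 395.8250/1174.6350 = 0.6630
W = 0.6630 * 1657.6990 = 1099.0925 kJ
Qc = 1657.6990 - 1099.0925 = 558.6065 kJ

eta = 66.3023%, W = 1099.0925 kJ, Qc = 558.6065 kJ


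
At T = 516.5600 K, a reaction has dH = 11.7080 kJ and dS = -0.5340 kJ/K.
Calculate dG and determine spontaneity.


T*dS = 516.5600 * -0.5340 = -275.8430 kJ
dG = 11.7080 + 275.8430 = 287.5510 kJ (non-spontaneous)

dG = 287.5510 kJ, non-spontaneous


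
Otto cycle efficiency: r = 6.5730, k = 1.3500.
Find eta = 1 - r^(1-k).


r^(k-1) = 1.9329
eta = 1 - 1/1.9329 = 0.4827 = 48.2652%

48.2652%


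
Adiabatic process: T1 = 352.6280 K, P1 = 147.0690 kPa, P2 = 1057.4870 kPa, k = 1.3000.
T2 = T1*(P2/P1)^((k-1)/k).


(k-1)/k = 0.2308
(P2/P1)^exp = 1.5766
T2 = 352.6280 * 1.5766 = 555.9417 K

555.9417 K


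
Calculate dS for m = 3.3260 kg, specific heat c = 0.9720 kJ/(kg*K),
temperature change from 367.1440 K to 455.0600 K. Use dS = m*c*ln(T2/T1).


T2/T1 = 1.2395
ln(T2/T1) = 0.2147
dS = 3.3260 * 0.9720 * 0.2147 = 0.6940 kJ/K

0.6940 kJ/K


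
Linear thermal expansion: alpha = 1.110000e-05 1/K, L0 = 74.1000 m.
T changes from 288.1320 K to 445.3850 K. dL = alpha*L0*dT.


dT = 157.2530 K
dL = 1.110000e-05 * 74.1000 * 157.2530 = 0.129342 m
L_final = 74.229342 m

dL = 0.129342 m


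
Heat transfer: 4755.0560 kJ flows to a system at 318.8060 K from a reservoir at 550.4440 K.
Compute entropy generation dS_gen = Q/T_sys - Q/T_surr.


dS_sys = 4755.0560/318.8060 = 14.9152 kJ/K
dS_surr = -4755.0560/550.4440 = -8.6386 kJ/K
dS_gen = 14.9152 - 8.6386 = 6.2766 kJ/K (irreversible)

dS_gen = 6.2766 kJ/K, irreversible


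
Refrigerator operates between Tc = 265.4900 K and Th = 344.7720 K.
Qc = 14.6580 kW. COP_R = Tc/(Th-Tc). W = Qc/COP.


COP = 265.4900 / 79.2820 = 3.3487
W = 14.6580 / 3.3487 = 4.3772 kW

COP = 3.3487, W = 4.3772 kW


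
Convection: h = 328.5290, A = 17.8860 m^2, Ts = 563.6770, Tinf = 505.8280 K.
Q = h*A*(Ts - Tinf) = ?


dT = 57.8490 K
Q = 328.5290 * 17.8860 * 57.8490 = 339924.7557 W

339924.7557 W


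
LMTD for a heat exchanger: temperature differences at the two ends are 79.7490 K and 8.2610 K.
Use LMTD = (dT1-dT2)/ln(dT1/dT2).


dT1/dT2 = 9.6537
ln(dT1/dT2) = 2.2673
LMTD = 71.4880 / 2.2673 = 31.5295 K

31.5295 K


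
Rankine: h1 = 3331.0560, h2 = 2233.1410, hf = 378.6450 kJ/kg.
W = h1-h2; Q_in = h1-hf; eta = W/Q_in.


W = 1097.9150 kJ/kg
Q_in = 2952.4110 kJ/kg
eta = 0.3719 = 37.1871%

eta = 37.1871%


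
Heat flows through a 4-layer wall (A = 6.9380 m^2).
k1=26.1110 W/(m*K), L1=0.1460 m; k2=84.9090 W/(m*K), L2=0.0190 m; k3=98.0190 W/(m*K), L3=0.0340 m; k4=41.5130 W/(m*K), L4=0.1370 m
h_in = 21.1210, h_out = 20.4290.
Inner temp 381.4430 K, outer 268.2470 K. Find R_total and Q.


R_conv_in = 1/(21.1210*6.9380) = 0.0068
R_1 = 0.1460/(26.1110*6.9380) = 0.0008
R_2 = 0.0190/(84.9090*6.9380) = 3.2253e-05
R_3 = 0.0340/(98.0190*6.9380) = 4.9996e-05
R_4 = 0.1370/(41.5130*6.9380) = 0.0005
R_conv_out = 1/(20.4290*6.9380) = 0.0071
R_total = 0.0152 K/W
Q = 113.1960 / 0.0152 = 7425.9107 W

R_total = 0.0152 K/W, Q = 7425.9107 W


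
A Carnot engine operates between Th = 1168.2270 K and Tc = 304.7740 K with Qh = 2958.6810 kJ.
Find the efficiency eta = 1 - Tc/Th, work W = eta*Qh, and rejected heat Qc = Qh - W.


eta = 1 - 304.7740/1168.2270 = 0.7391
W = 0.7391 * 2958.6810 = 2186.8027 kJ
Qc = 2958.6810 - 2186.8027 = 771.8783 kJ

eta = 73.9114%, W = 2186.8027 kJ, Qc = 771.8783 kJ


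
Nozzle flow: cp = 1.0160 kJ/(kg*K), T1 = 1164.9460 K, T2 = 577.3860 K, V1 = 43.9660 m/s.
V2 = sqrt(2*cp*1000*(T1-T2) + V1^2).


dT = 587.5600 K
2*cp*1000*dT = 1193921.9200
V1^2 = 1933.0092
V2 = sqrt(1195854.9292) = 1093.5515 m/s

1093.5515 m/s


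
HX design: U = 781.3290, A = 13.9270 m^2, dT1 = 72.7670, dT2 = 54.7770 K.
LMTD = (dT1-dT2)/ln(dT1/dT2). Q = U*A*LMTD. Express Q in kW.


LMTD = 63.3468 K
Q = 781.3290 * 13.9270 * 63.3468 = 689312.7875 W = 689.3128 kW

689.3128 kW


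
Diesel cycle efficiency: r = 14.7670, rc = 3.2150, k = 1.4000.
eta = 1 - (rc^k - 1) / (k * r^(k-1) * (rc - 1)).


r^(k-1) = 2.9357
rc^k = 5.1292
eta = 0.5464 = 54.6422%

54.6422%


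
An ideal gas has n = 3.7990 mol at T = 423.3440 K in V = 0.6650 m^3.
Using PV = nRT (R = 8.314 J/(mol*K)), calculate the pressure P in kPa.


P = nRT/V = 3.7990 * 8.314 * 423.3440 / 0.6650
= 13371.2720 / 0.6650 = 20107.1759 Pa = 20.1072 kPa

20.1072 kPa


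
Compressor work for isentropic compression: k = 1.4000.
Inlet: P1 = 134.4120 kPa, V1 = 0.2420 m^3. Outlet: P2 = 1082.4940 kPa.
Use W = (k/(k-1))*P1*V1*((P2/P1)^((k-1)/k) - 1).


(k-1)/k = 0.2857
(P2/P1)^exp = 1.8149
W = 3.5000 * 134.4120 * 0.2420 * (1.8149 - 1) = 92.7743 kJ

92.7743 kJ


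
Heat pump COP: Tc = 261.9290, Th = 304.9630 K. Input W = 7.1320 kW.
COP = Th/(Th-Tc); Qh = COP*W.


COP = 304.9630 / 43.0340 = 7.0866
Qh = 7.0866 * 7.1320 = 50.5413 kW

COP = 7.0866, Qh = 50.5413 kW


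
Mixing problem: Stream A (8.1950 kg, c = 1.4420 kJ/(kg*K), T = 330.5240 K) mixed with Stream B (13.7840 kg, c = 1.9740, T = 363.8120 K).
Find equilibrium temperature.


num = 13805.0497
den = 39.0268
Tf = 353.7325 K

353.7325 K


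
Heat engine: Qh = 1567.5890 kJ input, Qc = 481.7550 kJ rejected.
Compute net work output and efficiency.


W = 1567.5890 - 481.7550 = 1085.8340 kJ
eta = 1085.8340 / 1567.5890 = 0.6927 = 69.2678%

W = 1085.8340 kJ, eta = 69.2678%


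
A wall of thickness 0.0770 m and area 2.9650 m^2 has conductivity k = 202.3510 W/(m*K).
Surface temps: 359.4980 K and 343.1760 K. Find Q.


dT = 16.3220 K
Q = 202.3510 * 2.9650 * 16.3220 / 0.0770 = 127178.2079 W

127178.2079 W


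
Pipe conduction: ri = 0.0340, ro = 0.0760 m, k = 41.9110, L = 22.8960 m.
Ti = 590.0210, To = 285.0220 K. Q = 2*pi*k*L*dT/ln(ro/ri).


dT = 304.9990 K
ln(ro/ri) = 0.8044
Q = 2*pi*41.9110*22.8960*304.9990 / 0.8044 = 2286170.0900 W

2286170.0900 W


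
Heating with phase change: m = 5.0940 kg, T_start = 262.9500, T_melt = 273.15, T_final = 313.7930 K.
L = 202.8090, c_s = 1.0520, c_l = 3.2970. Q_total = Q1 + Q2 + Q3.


Q1 (sensible, solid) = 5.0940 * 1.0520 * 10.2000 = 54.6607 kJ
Q2 (latent) = 5.0940 * 202.8090 = 1033.1090 kJ
Q3 (sensible, liquid) = 5.0940 * 3.2970 * 40.6430 = 682.5959 kJ
Q_total = 1770.3656 kJ

1770.3656 kJ


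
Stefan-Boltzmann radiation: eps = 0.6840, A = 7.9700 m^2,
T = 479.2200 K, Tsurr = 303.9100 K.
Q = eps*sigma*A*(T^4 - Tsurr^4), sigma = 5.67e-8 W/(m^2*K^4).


T^4 = 5.2740e+10
Tsurr^4 = 8.5306e+09
Q = 0.6840 * 5.67e-8 * 7.9700 * 4.4209e+10 = 13665.0608 W

13665.0608 W


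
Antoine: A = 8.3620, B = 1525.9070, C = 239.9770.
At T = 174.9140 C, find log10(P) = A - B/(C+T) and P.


C+T = 414.8910
B/(C+T) = 3.6779
log10(P) = 8.3620 - 3.6779 = 4.6841
P = 10^4.6841 = 48322.5310 mmHg

48322.5310 mmHg


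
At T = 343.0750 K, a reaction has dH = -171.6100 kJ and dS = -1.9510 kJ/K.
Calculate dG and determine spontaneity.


T*dS = 343.0750 * -1.9510 = -669.3393 kJ
dG = -171.6100 + 669.3393 = 497.7293 kJ (non-spontaneous)

dG = 497.7293 kJ, non-spontaneous


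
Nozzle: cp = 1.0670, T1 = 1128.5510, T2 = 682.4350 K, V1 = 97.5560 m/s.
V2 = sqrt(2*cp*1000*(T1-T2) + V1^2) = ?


dT = 446.1160 K
2*cp*1000*dT = 952011.5440
V1^2 = 9517.1731
V2 = sqrt(961528.7171) = 980.5757 m/s

980.5757 m/s


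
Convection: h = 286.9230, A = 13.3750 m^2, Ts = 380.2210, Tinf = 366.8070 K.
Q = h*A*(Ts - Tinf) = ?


dT = 13.4140 K
Q = 286.9230 * 13.3750 * 13.4140 = 51477.5010 W

51477.5010 W


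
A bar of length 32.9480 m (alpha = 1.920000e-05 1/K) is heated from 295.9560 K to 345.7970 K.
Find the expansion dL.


dT = 49.8410 K
dL = 1.920000e-05 * 32.9480 * 49.8410 = 0.031529 m
L_final = 32.979529 m

dL = 0.031529 m


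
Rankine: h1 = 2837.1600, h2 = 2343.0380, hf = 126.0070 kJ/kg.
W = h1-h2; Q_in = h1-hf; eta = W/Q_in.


W = 494.1220 kJ/kg
Q_in = 2711.1530 kJ/kg
eta = 0.1823 = 18.2255%

eta = 18.2255%


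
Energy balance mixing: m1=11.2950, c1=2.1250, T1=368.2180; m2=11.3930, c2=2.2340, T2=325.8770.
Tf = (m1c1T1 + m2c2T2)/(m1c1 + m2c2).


num = 17132.1314
den = 49.4538
Tf = 346.4267 K

346.4267 K


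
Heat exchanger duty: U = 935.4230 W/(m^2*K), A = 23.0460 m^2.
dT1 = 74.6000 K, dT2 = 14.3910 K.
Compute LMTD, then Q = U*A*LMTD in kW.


LMTD = 36.5893 K
Q = 935.4230 * 23.0460 * 36.5893 = 788782.4386 W = 788.7824 kW

788.7824 kW


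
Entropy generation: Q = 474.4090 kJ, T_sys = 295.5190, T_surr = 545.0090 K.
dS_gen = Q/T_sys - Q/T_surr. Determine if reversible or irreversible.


dS_sys = 474.4090/295.5190 = 1.6053 kJ/K
dS_surr = -474.4090/545.0090 = -0.8705 kJ/K
dS_gen = 1.6053 - 0.8705 = 0.7349 kJ/K (irreversible)

dS_gen = 0.7349 kJ/K, irreversible


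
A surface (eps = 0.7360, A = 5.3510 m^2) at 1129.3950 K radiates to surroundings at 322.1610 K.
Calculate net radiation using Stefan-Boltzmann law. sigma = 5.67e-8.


T^4 = 1.6270e+12
Tsurr^4 = 1.0772e+10
Q = 0.7360 * 5.67e-8 * 5.3510 * 1.6162e+12 = 360906.2001 W

360906.2001 W


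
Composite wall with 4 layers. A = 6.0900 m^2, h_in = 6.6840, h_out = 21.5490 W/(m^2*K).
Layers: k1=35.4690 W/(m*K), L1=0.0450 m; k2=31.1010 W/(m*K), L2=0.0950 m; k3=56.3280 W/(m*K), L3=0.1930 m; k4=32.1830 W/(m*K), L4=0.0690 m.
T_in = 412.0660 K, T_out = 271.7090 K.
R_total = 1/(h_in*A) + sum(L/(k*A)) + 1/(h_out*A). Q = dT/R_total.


R_conv_in = 1/(6.6840*6.0900) = 0.0246
R_1 = 0.0450/(35.4690*6.0900) = 0.0002
R_2 = 0.0950/(31.1010*6.0900) = 0.0005
R_3 = 0.1930/(56.3280*6.0900) = 0.0006
R_4 = 0.0690/(32.1830*6.0900) = 0.0004
R_conv_out = 1/(21.5490*6.0900) = 0.0076
R_total = 0.0338 K/W
Q = 140.3570 / 0.0338 = 4151.1925 W

R_total = 0.0338 K/W, Q = 4151.1925 W


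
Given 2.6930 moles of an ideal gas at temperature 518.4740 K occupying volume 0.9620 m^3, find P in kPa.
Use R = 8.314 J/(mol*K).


P = nRT/V = 2.6930 * 8.314 * 518.4740 / 0.9620
= 11608.4265 / 0.9620 = 12066.9714 Pa = 12.0670 kPa

12.0670 kPa


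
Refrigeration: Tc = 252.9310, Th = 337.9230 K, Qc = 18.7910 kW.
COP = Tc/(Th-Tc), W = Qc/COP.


COP = 252.9310 / 84.9920 = 2.9759
W = 18.7910 / 2.9759 = 6.3143 kW

COP = 2.9759, W = 6.3143 kW


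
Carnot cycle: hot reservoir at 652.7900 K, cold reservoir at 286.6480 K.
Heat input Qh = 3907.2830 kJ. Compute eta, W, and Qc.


eta = 1 - 286.6480/652.7900 = 0.5609
W = 0.5609 * 3907.2830 = 2191.5477 kJ
Qc = 3907.2830 - 2191.5477 = 1715.7353 kJ

eta = 56.0888%, W = 2191.5477 kJ, Qc = 1715.7353 kJ


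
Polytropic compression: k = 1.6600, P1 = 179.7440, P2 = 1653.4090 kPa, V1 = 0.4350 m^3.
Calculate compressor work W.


(k-1)/k = 0.3976
(P2/P1)^exp = 2.4164
W = 2.5152 * 179.7440 * 0.4350 * (2.4164 - 1) = 278.5432 kJ

278.5432 kJ


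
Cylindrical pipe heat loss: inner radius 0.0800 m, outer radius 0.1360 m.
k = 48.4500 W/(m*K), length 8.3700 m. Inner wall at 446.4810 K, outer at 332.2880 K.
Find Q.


dT = 114.1930 K
ln(ro/ri) = 0.5306
Q = 2*pi*48.4500*8.3700*114.1930 / 0.5306 = 548337.8462 W

548337.8462 W


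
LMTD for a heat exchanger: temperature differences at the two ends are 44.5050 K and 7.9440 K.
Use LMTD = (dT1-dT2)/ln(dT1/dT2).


dT1/dT2 = 5.6023
ln(dT1/dT2) = 1.7232
LMTD = 36.5610 / 1.7232 = 21.2171 K

21.2171 K


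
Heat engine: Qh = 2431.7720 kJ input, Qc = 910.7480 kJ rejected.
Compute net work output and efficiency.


W = 2431.7720 - 910.7480 = 1521.0240 kJ
eta = 1521.0240 / 2431.7720 = 0.6255 = 62.5480%

W = 1521.0240 kJ, eta = 62.5480%


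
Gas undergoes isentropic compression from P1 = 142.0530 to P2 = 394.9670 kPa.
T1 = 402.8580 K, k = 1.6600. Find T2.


(k-1)/k = 0.3976
(P2/P1)^exp = 1.5017
T2 = 402.8580 * 1.5017 = 604.9591 K

604.9591 K


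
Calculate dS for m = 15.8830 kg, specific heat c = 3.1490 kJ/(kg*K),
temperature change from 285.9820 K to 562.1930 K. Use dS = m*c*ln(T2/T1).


T2/T1 = 1.9658
ln(T2/T1) = 0.6759
dS = 15.8830 * 3.1490 * 0.6759 = 33.8063 kJ/K

33.8063 kJ/K


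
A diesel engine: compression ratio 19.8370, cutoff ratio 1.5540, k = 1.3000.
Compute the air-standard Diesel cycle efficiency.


r^(k-1) = 2.4504
rc^k = 1.7737
eta = 0.5616 = 56.1580%

56.1580%


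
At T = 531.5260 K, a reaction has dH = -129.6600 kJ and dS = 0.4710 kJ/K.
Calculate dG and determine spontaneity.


T*dS = 531.5260 * 0.4710 = 250.3487 kJ
dG = -129.6600 - 250.3487 = -380.0087 kJ (spontaneous)

dG = -380.0087 kJ, spontaneous


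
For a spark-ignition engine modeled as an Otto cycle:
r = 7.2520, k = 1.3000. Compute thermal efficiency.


r^(k-1) = 1.8119
eta = 1 - 1/1.8119 = 0.4481 = 44.8097%

44.8097%


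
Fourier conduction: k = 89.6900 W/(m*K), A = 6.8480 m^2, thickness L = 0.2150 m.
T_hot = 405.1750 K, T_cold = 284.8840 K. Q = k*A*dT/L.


dT = 120.2910 K
Q = 89.6900 * 6.8480 * 120.2910 / 0.2150 = 343639.0035 W

343639.0035 W


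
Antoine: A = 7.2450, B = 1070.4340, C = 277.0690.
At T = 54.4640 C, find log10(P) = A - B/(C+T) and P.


C+T = 331.5330
B/(C+T) = 3.2287
log10(P) = 7.2450 - 3.2287 = 4.0163
P = 10^4.0163 = 10381.4872 mmHg

10381.4872 mmHg


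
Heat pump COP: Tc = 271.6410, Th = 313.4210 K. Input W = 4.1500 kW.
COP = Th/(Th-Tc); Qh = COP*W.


COP = 313.4210 / 41.7800 = 7.5017
Qh = 7.5017 * 4.1500 = 31.1321 kW

COP = 7.5017, Qh = 31.1321 kW


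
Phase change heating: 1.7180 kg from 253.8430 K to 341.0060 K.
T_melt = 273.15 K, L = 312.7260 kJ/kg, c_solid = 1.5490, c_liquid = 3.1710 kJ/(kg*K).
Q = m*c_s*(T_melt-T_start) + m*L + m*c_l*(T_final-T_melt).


Q1 (sensible, solid) = 1.7180 * 1.5490 * 19.3070 = 51.3794 kJ
Q2 (latent) = 1.7180 * 312.7260 = 537.2633 kJ
Q3 (sensible, liquid) = 1.7180 * 3.1710 * 67.8560 = 369.6644 kJ
Q_total = 958.3071 kJ

958.3071 kJ


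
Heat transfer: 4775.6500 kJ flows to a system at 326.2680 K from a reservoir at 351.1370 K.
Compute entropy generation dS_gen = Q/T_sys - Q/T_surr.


dS_sys = 4775.6500/326.2680 = 14.6372 kJ/K
dS_surr = -4775.6500/351.1370 = -13.6005 kJ/K
dS_gen = 14.6372 - 13.6005 = 1.0367 kJ/K (irreversible)

dS_gen = 1.0367 kJ/K, irreversible


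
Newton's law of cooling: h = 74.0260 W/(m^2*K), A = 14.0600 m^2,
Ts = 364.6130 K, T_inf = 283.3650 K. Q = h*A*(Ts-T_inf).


dT = 81.2480 K
Q = 74.0260 * 14.0600 * 81.2480 = 84563.3701 W

84563.3701 W


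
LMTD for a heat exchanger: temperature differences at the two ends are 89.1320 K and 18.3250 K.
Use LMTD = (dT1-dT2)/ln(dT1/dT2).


dT1/dT2 = 4.8640
ln(dT1/dT2) = 1.5819
LMTD = 70.8070 / 1.5819 = 44.7621 K

44.7621 K


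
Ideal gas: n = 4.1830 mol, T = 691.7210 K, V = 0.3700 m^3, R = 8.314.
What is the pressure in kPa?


P = nRT/V = 4.1830 * 8.314 * 691.7210 / 0.3700
= 24056.3008 / 0.3700 = 65017.0292 Pa = 65.0170 kPa

65.0170 kPa


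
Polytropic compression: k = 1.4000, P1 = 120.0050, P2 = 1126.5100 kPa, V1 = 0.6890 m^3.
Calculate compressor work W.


(k-1)/k = 0.2857
(P2/P1)^exp = 1.8961
W = 3.5000 * 120.0050 * 0.6890 * (1.8961 - 1) = 259.3319 kJ

259.3319 kJ


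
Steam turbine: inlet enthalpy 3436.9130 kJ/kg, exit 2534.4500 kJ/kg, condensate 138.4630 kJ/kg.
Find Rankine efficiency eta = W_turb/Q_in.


W = 902.4630 kJ/kg
Q_in = 3298.4500 kJ/kg
eta = 0.2736 = 27.3602%

eta = 27.3602%


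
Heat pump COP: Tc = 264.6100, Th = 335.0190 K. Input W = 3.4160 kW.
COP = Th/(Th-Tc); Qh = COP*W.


COP = 335.0190 / 70.4090 = 4.7582
Qh = 4.7582 * 3.4160 = 16.2540 kW

COP = 4.7582, Qh = 16.2540 kW


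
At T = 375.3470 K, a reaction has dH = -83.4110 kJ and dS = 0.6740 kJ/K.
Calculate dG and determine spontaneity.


T*dS = 375.3470 * 0.6740 = 252.9839 kJ
dG = -83.4110 - 252.9839 = -336.3949 kJ (spontaneous)

dG = -336.3949 kJ, spontaneous


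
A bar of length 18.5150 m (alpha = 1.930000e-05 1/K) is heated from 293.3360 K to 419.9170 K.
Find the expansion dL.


dT = 126.5810 K
dL = 1.930000e-05 * 18.5150 * 126.5810 = 0.045232 m
L_final = 18.560232 m

dL = 0.045232 m


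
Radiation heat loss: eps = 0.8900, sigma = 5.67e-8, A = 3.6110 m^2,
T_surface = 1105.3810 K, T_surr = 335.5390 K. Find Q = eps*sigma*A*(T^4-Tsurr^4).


T^4 = 1.4930e+12
Tsurr^4 = 1.2676e+10
Q = 0.8900 * 5.67e-8 * 3.6110 * 1.4803e+12 = 269740.0876 W

269740.0876 W


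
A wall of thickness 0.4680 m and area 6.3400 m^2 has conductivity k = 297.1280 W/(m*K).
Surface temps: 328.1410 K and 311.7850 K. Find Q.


dT = 16.3560 K
Q = 297.1280 * 6.3400 * 16.3560 / 0.4680 = 65836.0985 W

65836.0985 W


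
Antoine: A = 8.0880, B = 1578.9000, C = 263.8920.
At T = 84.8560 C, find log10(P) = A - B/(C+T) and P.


C+T = 348.7480
B/(C+T) = 4.5273
log10(P) = 8.0880 - 4.5273 = 3.5607
P = 10^3.5607 = 3636.3210 mmHg

3636.3210 mmHg


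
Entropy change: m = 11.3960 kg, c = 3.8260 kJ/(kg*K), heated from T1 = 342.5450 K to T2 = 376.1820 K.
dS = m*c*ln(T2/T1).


T2/T1 = 1.0982
ln(T2/T1) = 0.0937
dS = 11.3960 * 3.8260 * 0.0937 = 4.0841 kJ/K

4.0841 kJ/K


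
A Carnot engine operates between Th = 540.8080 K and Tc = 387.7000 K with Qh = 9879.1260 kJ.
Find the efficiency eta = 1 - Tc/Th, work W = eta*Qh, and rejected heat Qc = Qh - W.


eta = 1 - 387.7000/540.8080 = 0.2831
W = 0.2831 * 9879.1260 = 2796.8766 kJ
Qc = 9879.1260 - 2796.8766 = 7082.2494 kJ

eta = 28.3110%, W = 2796.8766 kJ, Qc = 7082.2494 kJ


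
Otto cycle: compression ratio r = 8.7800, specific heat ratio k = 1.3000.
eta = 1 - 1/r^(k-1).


r^(k-1) = 1.9189
eta = 1 - 1/1.9189 = 0.4789 = 47.8863%

47.8863%


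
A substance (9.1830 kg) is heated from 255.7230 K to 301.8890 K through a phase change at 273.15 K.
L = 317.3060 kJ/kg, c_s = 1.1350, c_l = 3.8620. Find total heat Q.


Q1 (sensible, solid) = 9.1830 * 1.1350 * 17.4270 = 181.6365 kJ
Q2 (latent) = 9.1830 * 317.3060 = 2913.8210 kJ
Q3 (sensible, liquid) = 9.1830 * 3.8620 * 28.7390 = 1019.2213 kJ
Q_total = 4114.6788 kJ

4114.6788 kJ


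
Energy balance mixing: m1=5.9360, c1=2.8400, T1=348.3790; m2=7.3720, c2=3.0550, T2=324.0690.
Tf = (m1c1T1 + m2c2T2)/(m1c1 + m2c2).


num = 13171.5638
den = 39.3797
Tf = 334.4760 K

334.4760 K


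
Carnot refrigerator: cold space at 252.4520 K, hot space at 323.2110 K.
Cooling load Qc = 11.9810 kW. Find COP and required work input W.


COP = 252.4520 / 70.7590 = 3.5678
W = 11.9810 / 3.5678 = 3.3581 kW

COP = 3.5678, W = 3.3581 kW


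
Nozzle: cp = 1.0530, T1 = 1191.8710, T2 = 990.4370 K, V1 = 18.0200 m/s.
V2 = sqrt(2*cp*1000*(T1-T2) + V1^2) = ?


dT = 201.4340 K
2*cp*1000*dT = 424220.0040
V1^2 = 324.7204
V2 = sqrt(424544.7244) = 651.5710 m/s

651.5710 m/s


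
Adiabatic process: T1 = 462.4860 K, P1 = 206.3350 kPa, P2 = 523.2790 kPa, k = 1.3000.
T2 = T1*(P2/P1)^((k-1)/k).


(k-1)/k = 0.2308
(P2/P1)^exp = 1.2396
T2 = 462.4860 * 1.2396 = 573.2795 K

573.2795 K


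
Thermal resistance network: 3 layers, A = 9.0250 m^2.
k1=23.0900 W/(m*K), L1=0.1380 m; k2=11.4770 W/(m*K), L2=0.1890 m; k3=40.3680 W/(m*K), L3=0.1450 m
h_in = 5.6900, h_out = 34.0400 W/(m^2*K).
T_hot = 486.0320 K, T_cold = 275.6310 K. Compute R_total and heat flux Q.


R_conv_in = 1/(5.6900*9.0250) = 0.0195
R_1 = 0.1380/(23.0900*9.0250) = 0.0007
R_2 = 0.1890/(11.4770*9.0250) = 0.0018
R_3 = 0.1450/(40.3680*9.0250) = 0.0004
R_conv_out = 1/(34.0400*9.0250) = 0.0033
R_total = 0.0256 K/W
Q = 210.4010 / 0.0256 = 8214.5078 W

R_total = 0.0256 K/W, Q = 8214.5078 W


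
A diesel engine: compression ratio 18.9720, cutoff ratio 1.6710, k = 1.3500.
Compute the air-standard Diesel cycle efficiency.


r^(k-1) = 2.8012
rc^k = 1.9999
eta = 0.6059 = 60.5923%

60.5923%


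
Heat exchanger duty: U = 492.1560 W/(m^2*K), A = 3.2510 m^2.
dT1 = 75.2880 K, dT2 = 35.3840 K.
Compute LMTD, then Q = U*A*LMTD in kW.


LMTD = 52.8487 K
Q = 492.1560 * 3.2510 * 52.8487 = 84557.8896 W = 84.5579 kW

84.5579 kW


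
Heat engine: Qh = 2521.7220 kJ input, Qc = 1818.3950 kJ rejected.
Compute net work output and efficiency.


W = 2521.7220 - 1818.3950 = 703.3270 kJ
eta = 703.3270 / 2521.7220 = 0.2789 = 27.8907%

W = 703.3270 kJ, eta = 27.8907%


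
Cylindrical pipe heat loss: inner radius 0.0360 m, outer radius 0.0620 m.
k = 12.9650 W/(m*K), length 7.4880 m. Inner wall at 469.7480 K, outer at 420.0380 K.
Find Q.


dT = 49.7100 K
ln(ro/ri) = 0.5436
Q = 2*pi*12.9650*7.4880*49.7100 / 0.5436 = 55778.9327 W

55778.9327 W


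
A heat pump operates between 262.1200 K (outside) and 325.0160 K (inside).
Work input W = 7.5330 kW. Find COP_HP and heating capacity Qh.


COP = 325.0160 / 62.8960 = 5.1675
Qh = 5.1675 * 7.5330 = 38.9269 kW

COP = 5.1675, Qh = 38.9269 kW


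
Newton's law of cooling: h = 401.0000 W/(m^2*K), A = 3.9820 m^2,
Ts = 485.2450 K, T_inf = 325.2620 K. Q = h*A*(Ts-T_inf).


dT = 159.9830 K
Q = 401.0000 * 3.9820 * 159.9830 = 255457.9747 W

255457.9747 W


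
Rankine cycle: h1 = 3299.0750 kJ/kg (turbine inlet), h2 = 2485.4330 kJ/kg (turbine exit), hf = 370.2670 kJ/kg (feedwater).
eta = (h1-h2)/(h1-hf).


W = 813.6420 kJ/kg
Q_in = 2928.8080 kJ/kg
eta = 0.2778 = 27.7807%

eta = 27.7807%


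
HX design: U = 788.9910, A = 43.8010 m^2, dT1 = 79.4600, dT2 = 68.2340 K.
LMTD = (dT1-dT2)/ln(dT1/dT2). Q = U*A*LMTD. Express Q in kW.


LMTD = 73.7046 K
Q = 788.9910 * 43.8010 * 73.7046 = 2547126.3112 W = 2547.1263 kW

2547.1263 kW


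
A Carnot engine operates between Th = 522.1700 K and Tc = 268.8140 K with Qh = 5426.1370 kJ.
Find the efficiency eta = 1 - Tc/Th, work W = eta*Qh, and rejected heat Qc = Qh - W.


eta = 1 - 268.8140/522.1700 = 0.4852
W = 0.4852 * 5426.1370 = 2632.7525 kJ
Qc = 5426.1370 - 2632.7525 = 2793.3845 kJ

eta = 48.5198%, W = 2632.7525 kJ, Qc = 2793.3845 kJ


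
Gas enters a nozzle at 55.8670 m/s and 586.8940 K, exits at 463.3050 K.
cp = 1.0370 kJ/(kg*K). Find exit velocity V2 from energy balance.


dT = 123.5890 K
2*cp*1000*dT = 256323.5860
V1^2 = 3121.1217
V2 = sqrt(259444.7077) = 509.3572 m/s

509.3572 m/s


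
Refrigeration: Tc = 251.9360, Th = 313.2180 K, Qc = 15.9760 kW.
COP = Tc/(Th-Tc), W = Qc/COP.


COP = 251.9360 / 61.2820 = 4.1111
W = 15.9760 / 4.1111 = 3.8861 kW

COP = 4.1111, W = 3.8861 kW


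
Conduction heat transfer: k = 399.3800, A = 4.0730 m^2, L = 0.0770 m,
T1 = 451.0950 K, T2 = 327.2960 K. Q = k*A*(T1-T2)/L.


dT = 123.7990 K
Q = 399.3800 * 4.0730 * 123.7990 / 0.0770 = 2615333.8459 W

2615333.8459 W


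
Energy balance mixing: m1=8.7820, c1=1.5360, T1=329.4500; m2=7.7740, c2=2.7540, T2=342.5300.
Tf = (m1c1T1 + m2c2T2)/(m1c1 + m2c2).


num = 11777.4300
den = 34.8987
Tf = 337.4743 K

337.4743 K


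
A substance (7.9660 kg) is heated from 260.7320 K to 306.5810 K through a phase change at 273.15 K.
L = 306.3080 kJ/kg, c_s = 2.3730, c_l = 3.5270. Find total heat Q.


Q1 (sensible, solid) = 7.9660 * 2.3730 * 12.4180 = 234.7414 kJ
Q2 (latent) = 7.9660 * 306.3080 = 2440.0495 kJ
Q3 (sensible, liquid) = 7.9660 * 3.5270 * 33.4310 = 939.2801 kJ
Q_total = 3614.0710 kJ

3614.0710 kJ


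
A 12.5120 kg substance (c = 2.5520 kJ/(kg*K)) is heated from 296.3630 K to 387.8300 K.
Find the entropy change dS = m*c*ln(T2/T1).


T2/T1 = 1.3086
ln(T2/T1) = 0.2690
dS = 12.5120 * 2.5520 * 0.2690 = 8.5888 kJ/K

8.5888 kJ/K


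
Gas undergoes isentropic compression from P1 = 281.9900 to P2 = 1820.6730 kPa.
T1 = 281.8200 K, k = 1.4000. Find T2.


(k-1)/k = 0.2857
(P2/P1)^exp = 1.7038
T2 = 281.8200 * 1.7038 = 480.1754 K

480.1754 K


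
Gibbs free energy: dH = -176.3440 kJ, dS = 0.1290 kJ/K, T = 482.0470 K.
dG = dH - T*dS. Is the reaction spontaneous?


T*dS = 482.0470 * 0.1290 = 62.1841 kJ
dG = -176.3440 - 62.1841 = -238.5281 kJ (spontaneous)

dG = -238.5281 kJ, spontaneous


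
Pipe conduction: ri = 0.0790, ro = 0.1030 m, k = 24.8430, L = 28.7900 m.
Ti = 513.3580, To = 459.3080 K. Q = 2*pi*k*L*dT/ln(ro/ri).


dT = 54.0500 K
ln(ro/ri) = 0.2653
Q = 2*pi*24.8430*28.7900*54.0500 / 0.2653 = 915619.2246 W

915619.2246 W


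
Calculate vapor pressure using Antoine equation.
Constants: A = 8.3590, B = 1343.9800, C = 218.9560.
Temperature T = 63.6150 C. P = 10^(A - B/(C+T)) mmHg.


C+T = 282.5710
B/(C+T) = 4.7563
log10(P) = 8.3590 - 4.7563 = 3.6027
P = 10^3.6027 = 4006.3054 mmHg

4006.3054 mmHg


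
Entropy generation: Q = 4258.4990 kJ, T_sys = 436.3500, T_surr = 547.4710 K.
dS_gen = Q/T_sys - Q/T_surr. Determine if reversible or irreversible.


dS_sys = 4258.4990/436.3500 = 9.7594 kJ/K
dS_surr = -4258.4990/547.4710 = -7.7785 kJ/K
dS_gen = 9.7594 - 7.7785 = 1.9809 kJ/K (irreversible)

dS_gen = 1.9809 kJ/K, irreversible


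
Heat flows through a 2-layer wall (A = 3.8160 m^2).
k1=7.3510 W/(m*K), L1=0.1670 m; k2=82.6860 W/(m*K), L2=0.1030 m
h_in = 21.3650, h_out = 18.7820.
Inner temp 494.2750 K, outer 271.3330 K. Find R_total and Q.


R_conv_in = 1/(21.3650*3.8160) = 0.0123
R_1 = 0.1670/(7.3510*3.8160) = 0.0060
R_2 = 0.1030/(82.6860*3.8160) = 0.0003
R_conv_out = 1/(18.7820*3.8160) = 0.0140
R_total = 0.0325 K/W
Q = 222.9420 / 0.0325 = 6860.2150 W

R_total = 0.0325 K/W, Q = 6860.2150 W


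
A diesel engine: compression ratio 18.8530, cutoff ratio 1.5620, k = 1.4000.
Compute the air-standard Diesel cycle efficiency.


r^(k-1) = 3.2371
rc^k = 1.8670
eta = 0.6596 = 65.9574%

65.9574%


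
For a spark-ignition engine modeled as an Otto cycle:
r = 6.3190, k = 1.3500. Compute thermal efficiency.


r^(k-1) = 1.9065
eta = 1 - 1/1.9065 = 0.4755 = 47.5467%

47.5467%


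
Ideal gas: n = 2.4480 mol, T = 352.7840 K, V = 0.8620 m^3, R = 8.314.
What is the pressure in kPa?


P = nRT/V = 2.4480 * 8.314 * 352.7840 / 0.8620
= 7180.0970 / 0.8620 = 8329.5789 Pa = 8.3296 kPa

8.3296 kPa


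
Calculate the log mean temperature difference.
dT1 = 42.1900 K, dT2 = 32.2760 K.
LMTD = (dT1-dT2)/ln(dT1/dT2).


dT1/dT2 = 1.3072
ln(dT1/dT2) = 0.2679
LMTD = 9.9140 / 0.2679 = 37.0120 K

37.0120 K


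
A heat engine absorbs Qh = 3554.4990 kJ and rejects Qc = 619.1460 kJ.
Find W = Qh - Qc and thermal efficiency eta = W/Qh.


W = 3554.4990 - 619.1460 = 2935.3530 kJ
eta = 2935.3530 / 3554.4990 = 0.8258 = 82.5813%

W = 2935.3530 kJ, eta = 82.5813%


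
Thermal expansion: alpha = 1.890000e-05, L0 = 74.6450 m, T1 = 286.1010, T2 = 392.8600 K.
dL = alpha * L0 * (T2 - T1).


dT = 106.7590 K
dL = 1.890000e-05 * 74.6450 * 106.7590 = 0.150615 m
L_final = 74.795615 m

dL = 0.150615 m


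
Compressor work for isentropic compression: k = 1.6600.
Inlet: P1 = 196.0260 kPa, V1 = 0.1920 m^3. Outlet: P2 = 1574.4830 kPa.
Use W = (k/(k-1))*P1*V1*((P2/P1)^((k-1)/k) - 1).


(k-1)/k = 0.3976
(P2/P1)^exp = 2.2895
W = 2.5152 * 196.0260 * 0.1920 * (2.2895 - 1) = 122.0720 kJ

122.0720 kJ


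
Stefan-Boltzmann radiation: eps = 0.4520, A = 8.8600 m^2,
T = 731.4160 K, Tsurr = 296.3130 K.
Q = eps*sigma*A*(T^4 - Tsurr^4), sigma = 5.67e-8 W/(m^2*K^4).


T^4 = 2.8619e+11
Tsurr^4 = 7.7091e+09
Q = 0.4520 * 5.67e-8 * 8.8600 * 2.7848e+11 = 63234.5042 W

63234.5042 W


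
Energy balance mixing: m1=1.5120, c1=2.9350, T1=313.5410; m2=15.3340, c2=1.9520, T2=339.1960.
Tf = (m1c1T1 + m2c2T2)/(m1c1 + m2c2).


num = 11544.2110
den = 34.3697
Tf = 335.8835 K

335.8835 K


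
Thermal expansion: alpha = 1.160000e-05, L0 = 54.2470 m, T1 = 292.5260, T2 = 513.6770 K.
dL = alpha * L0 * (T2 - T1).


dT = 221.1510 K
dL = 1.160000e-05 * 54.2470 * 221.1510 = 0.139163 m
L_final = 54.386163 m

dL = 0.139163 m


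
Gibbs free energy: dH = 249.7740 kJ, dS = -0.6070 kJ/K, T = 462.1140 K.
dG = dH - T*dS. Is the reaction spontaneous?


T*dS = 462.1140 * -0.6070 = -280.5032 kJ
dG = 249.7740 + 280.5032 = 530.2772 kJ (non-spontaneous)

dG = 530.2772 kJ, non-spontaneous


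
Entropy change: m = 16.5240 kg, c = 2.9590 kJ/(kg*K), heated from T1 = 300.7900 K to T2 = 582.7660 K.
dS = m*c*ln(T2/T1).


T2/T1 = 1.9375
ln(T2/T1) = 0.6614
dS = 16.5240 * 2.9590 * 0.6614 = 32.3375 kJ/K

32.3375 kJ/K


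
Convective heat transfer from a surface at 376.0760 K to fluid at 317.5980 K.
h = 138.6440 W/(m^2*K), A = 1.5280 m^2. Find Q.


dT = 58.4780 K
Q = 138.6440 * 1.5280 * 58.4780 = 12388.4492 W

12388.4492 W


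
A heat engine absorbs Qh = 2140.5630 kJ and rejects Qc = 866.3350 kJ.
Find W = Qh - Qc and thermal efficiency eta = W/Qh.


W = 2140.5630 - 866.3350 = 1274.2280 kJ
eta = 1274.2280 / 2140.5630 = 0.5953 = 59.5277%

W = 1274.2280 kJ, eta = 59.5277%


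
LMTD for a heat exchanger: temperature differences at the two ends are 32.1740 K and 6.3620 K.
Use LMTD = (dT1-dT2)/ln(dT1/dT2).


dT1/dT2 = 5.0572
ln(dT1/dT2) = 1.6208
LMTD = 25.8120 / 1.6208 = 15.9253 K

15.9253 K


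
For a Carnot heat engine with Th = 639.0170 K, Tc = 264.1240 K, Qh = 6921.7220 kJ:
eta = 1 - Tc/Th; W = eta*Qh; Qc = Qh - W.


eta = 1 - 264.1240/639.0170 = 0.5867
W = 0.5867 * 6921.7220 = 4060.7764 kJ
Qc = 6921.7220 - 4060.7764 = 2860.9456 kJ

eta = 58.6671%, W = 4060.7764 kJ, Qc = 2860.9456 kJ


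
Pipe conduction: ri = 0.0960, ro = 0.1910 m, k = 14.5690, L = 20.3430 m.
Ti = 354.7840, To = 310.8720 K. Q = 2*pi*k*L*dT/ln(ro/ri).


dT = 43.9120 K
ln(ro/ri) = 0.6879
Q = 2*pi*14.5690*20.3430*43.9120 / 0.6879 = 118868.4464 W

118868.4464 W


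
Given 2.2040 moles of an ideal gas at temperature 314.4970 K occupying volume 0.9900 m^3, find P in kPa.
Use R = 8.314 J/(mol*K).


P = nRT/V = 2.2040 * 8.314 * 314.4970 / 0.9900
= 5762.8606 / 0.9900 = 5821.0714 Pa = 5.8211 kPa

5.8211 kPa


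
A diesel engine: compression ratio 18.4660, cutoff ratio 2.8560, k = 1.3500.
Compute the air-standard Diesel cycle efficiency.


r^(k-1) = 2.7748
rc^k = 4.1236
eta = 0.5507 = 55.0728%

55.0728%


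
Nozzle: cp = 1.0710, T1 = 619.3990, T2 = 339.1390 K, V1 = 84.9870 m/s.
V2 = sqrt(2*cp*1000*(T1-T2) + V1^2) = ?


dT = 280.2600 K
2*cp*1000*dT = 600316.9200
V1^2 = 7222.7902
V2 = sqrt(607539.7102) = 779.4483 m/s

779.4483 m/s


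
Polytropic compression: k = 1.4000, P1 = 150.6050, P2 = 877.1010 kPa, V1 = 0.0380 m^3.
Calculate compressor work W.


(k-1)/k = 0.2857
(P2/P1)^exp = 1.6544
W = 3.5000 * 150.6050 * 0.0380 * (1.6544 - 1) = 13.1072 kJ

13.1072 kJ


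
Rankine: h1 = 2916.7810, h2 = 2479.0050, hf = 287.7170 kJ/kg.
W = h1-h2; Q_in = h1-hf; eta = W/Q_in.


W = 437.7760 kJ/kg
Q_in = 2629.0640 kJ/kg
eta = 0.1665 = 16.6514%

eta = 16.6514%


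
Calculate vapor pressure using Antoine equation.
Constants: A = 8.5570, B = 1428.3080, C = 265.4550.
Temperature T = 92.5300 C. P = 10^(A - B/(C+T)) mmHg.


C+T = 357.9850
B/(C+T) = 3.9899
log10(P) = 8.5570 - 3.9899 = 4.5671
P = 10^4.5671 = 36910.1386 mmHg

36910.1386 mmHg


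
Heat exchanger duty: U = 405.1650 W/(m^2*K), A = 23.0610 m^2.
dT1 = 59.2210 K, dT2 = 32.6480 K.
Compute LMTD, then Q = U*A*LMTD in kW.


LMTD = 44.6236 K
Q = 405.1650 * 23.0610 * 44.6236 = 416940.6782 W = 416.9407 kW

416.9407 kW


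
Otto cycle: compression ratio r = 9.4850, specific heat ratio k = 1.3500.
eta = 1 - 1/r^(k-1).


r^(k-1) = 2.1977
eta = 1 - 1/2.1977 = 0.5450 = 54.4973%

54.4973%


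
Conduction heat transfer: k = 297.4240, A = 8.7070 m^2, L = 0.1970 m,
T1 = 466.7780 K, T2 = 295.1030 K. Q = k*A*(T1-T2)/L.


dT = 171.6750 K
Q = 297.4240 * 8.7070 * 171.6750 / 0.1970 = 2256760.0462 W

2256760.0462 W


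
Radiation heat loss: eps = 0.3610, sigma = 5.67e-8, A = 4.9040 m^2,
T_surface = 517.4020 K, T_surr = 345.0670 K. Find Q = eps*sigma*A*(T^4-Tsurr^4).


T^4 = 7.1666e+10
Tsurr^4 = 1.4178e+10
Q = 0.3610 * 5.67e-8 * 4.9040 * 5.7488e+10 = 5770.5511 W

5770.5511 W


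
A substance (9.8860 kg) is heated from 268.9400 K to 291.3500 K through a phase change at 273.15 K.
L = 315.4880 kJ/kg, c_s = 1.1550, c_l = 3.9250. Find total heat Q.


Q1 (sensible, solid) = 9.8860 * 1.1550 * 4.2100 = 48.0712 kJ
Q2 (latent) = 9.8860 * 315.4880 = 3118.9144 kJ
Q3 (sensible, liquid) = 9.8860 * 3.9250 * 18.2000 = 706.2064 kJ
Q_total = 3873.1919 kJ

3873.1919 kJ


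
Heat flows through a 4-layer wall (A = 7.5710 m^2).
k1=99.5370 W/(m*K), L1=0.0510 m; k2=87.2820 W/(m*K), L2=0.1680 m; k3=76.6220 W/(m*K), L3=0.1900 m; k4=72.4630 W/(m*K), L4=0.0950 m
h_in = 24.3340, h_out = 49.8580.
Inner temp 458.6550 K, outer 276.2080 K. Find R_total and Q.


R_conv_in = 1/(24.3340*7.5710) = 0.0054
R_1 = 0.0510/(99.5370*7.5710) = 6.7676e-05
R_2 = 0.1680/(87.2820*7.5710) = 0.0003
R_3 = 0.1900/(76.6220*7.5710) = 0.0003
R_4 = 0.0950/(72.4630*7.5710) = 0.0002
R_conv_out = 1/(49.8580*7.5710) = 0.0026
R_total = 0.0089 K/W
Q = 182.4470 / 0.0089 = 20500.3586 W

R_total = 0.0089 K/W, Q = 20500.3586 W


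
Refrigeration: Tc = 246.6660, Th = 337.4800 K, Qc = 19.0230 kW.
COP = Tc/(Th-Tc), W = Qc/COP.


COP = 246.6660 / 90.8140 = 2.7162
W = 19.0230 / 2.7162 = 7.0036 kW

COP = 2.7162, W = 7.0036 kW


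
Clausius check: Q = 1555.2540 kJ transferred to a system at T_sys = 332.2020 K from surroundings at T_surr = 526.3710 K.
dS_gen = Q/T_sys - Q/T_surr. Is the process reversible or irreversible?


dS_sys = 1555.2540/332.2020 = 4.6817 kJ/K
dS_surr = -1555.2540/526.3710 = -2.9547 kJ/K
dS_gen = 4.6817 - 2.9547 = 1.7270 kJ/K (irreversible)

dS_gen = 1.7270 kJ/K, irreversible


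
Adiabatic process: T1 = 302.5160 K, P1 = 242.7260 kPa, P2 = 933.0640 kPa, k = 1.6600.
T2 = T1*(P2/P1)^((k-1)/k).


(k-1)/k = 0.3976
(P2/P1)^exp = 1.7081
T2 = 302.5160 * 1.7081 = 516.7224 K

516.7224 K


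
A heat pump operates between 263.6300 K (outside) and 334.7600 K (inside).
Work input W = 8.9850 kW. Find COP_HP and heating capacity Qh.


COP = 334.7600 / 71.1300 = 4.7063
Qh = 4.7063 * 8.9850 = 42.2862 kW

COP = 4.7063, Qh = 42.2862 kW


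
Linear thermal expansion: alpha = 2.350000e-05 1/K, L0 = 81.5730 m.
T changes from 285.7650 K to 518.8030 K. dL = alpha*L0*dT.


dT = 233.0380 K
dL = 2.350000e-05 * 81.5730 * 233.0380 = 0.446726 m
L_final = 82.019726 m

dL = 0.446726 m


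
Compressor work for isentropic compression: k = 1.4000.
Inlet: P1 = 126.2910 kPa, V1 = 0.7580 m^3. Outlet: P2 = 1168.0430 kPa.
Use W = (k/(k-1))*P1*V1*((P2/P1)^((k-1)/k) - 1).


(k-1)/k = 0.2857
(P2/P1)^exp = 1.8881
W = 3.5000 * 126.2910 * 0.7580 * (1.8881 - 1) = 297.5575 kJ

297.5575 kJ
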